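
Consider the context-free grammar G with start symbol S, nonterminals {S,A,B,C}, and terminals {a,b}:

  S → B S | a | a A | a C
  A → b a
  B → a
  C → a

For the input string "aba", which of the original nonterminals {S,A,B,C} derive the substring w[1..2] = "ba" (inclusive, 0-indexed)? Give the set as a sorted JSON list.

CNF form of G:
  S -> B S | T1 A | T1 C | a
  A -> T0 T1
  B -> a
  C -> a
  T0 -> b
  T1 -> a

CYK fill — only the sub-triangle for w[1..2]:
  [1..1]={T0}  "b"  orig:{}
  [2..2]={B,C,S,T1}  "a"  orig:{B,C,S}
  [1..2]={A}  "ba"

Original NTs in T[1,2] deriving "ba": ["A"]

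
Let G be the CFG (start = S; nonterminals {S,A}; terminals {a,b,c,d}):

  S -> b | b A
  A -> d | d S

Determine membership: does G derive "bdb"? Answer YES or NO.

CNF form of G:
  S -> T1 A | b
  A -> T0 S | d
  T0 -> d
  T1 -> b

CYK fill:
  [0..0]={S,T1}  "b"  orig:{S}
  [1..1]={A,T0}  "d"  orig:{A}
  [2..2]={S,T1}  "b"  orig:{S}
  [0..1]={S}  "bd"
  [1..2]={A}  "db"
  [0..2]={S}  "bdb"

S ∈ T[0,2] ⇒ YES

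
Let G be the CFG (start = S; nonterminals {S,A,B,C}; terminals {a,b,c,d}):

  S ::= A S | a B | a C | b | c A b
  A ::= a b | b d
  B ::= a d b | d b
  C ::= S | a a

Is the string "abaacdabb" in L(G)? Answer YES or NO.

CNF form of G:
  S -> A S | T0 B | T0 C | T3 X6 | b
  A -> T0 T1 | T1 T2
  B -> T0 X4 | T2 T1
  C -> A S | T0 B | T0 C | T0 T0 | T3 X5 | b
  T0 -> a
  T1 -> b
  T2 -> d
  T3 -> c
  X4 -> T2 T1
  X5 -> A T1
  X6 -> A T1

CYK table (by increasing span):
  T[0,0] 'a' = {T0}  orig:{}
  T[1,1] 'b' = {C,S,T1}  orig:{C,S}
  T[2,2] 'a' = {T0}  orig:{}
  T[3,3] 'a' = {T0}  orig:{}
  T[4,4] 'c' = {T3}  orig:{}
  T[5,5] 'd' = {T2}  orig:{}
  T[6,6] 'a' = {T0}  orig:{}
  T[7,7] 'b' = {C,S,T1}  orig:{C,S}
  T[8,8] 'b' = {C,S,T1}  orig:{C,S}
  T[0,1] 'ab' = {A,C,S}
  T[1,2] 'ba' = ∅
  T[2,3] 'aa' = {C}
  T[3,4] 'ac' = ∅
  T[4,5] 'cd' = ∅
  T[5,6] 'da' = ∅
  T[6,7] 'ab' = {A,C,S}
  T[7,8] 'bb' = ∅
  T[0,2] 'aba' = ∅
  T[1,3] 'baa' = ∅
  T[2,4] 'aac' = ∅
  T[3,5] 'acd' = ∅
  T[4,6] 'cda' = ∅
  T[5,7] 'dab' = ∅
  T[6,8] 'abb' = {C,S,X5,X6}  orig:{C,S}
  T[0,3] 'abaa' = ∅
  T[1,4] 'baac' = ∅
  T[2,5] 'aacd' = ∅
  T[3,6] 'acda' = ∅
  T[4,7] 'cdab' = ∅
  T[5,8] 'dabb' = ∅
  T[0,4] 'abaac' = ∅
  T[1,5] 'baacd' = ∅
  T[2,6] 'aacda' = ∅
  T[3,7] 'acdab' = ∅
  T[4,8] 'cdabb' = ∅
  T[0,5] 'abaacd' = ∅
  T[1,6] 'baacda' = ∅
  T[2,7] 'aacdab' = ∅
  T[3,8] 'acdabb' = ∅
  T[0,6] 'abaacda' = ∅
  T[1,7] 'baacdab' = ∅
  T[2,8] 'aacdabb' = ∅
  T[0,7] 'abaacdab' = ∅
  T[1,8] 'baacdabb' = ∅
  T[0,8] 'abaacdabb' = ∅

S ∉ T[0,8] ⇒ NO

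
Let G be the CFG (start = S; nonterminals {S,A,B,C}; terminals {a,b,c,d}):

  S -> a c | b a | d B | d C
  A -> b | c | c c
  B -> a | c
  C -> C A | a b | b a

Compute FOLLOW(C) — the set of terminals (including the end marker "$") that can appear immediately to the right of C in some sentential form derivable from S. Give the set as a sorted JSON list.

Compute FIRST by fixpoint:
[1]
  A via A→b: +{b}
  A via A→c: +{c}
  B via B→a: +{a}
  B via B→c: +{c}
  C via C→a b: +{a}
  C via C→b a: +{b}
  S via S→a c: +{a}
  S via S→b a: +{b}
  S via S→d B: +{d}
  FIRST(S)={a,b,d}  FIRST(A)={b,c}  FIRST(B)={a,c}  FIRST(C)={a,b}
[2] (stable)
  FIRST(S)={a,b,d}  FIRST(A)={b,c}  FIRST(B)={a,c}  FIRST(C)={a,b}

Compute FOLLOW by fixpoint:
initialize: $ ∈ FOLLOW(S)
[1]
  C→C A: FOLLOW(C) ⊇ FIRST(A) = {b,c}; new: +{b,c}
  C→C A: FOLLOW(A) ⊇ FOLLOW(C) ⊇ {b,c}; new: +{b,c}
  S→d B: FOLLOW(B) ⊇ FOLLOW(S) ⊇ {$}; new: +{$}
  S→d C: FOLLOW(C) ⊇ FOLLOW(S) ⊇ {$}; new: +{$}
  S: {$}  A: {b,c}  B: {$}  C: {$,b,c}
[2]
  C→C A: FOLLOW(A) ⊇ FOLLOW(C) ⊇ {$,b,c}; new: +{$}
  S: {$}  A: {$,b,c}  B: {$}  C: {$,b,c}
[3] (no change)
  S: {$}  A: {$,b,c}  B: {$}  C: {$,b,c}

FOLLOW(C) = ["$", "b", "c"]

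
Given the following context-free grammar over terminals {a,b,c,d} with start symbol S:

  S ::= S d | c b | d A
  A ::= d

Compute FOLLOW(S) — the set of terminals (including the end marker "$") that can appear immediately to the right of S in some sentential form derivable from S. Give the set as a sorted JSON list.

Compute FIRST by fixpoint:
round 1:
  A via A→d: +{d}
  S via S→c b: +{c}
  S via S→d A: +{d}
  S: {c,d}  A: {d}
round 2: (stable)
  S: {c,d}  A: {d}

Compute FOLLOW by fixpoint:
FOLLOW(S) := {$}
pass 1:
  S→S d: FOLLOW(S) ⊇ FIRST(d) = {d}; new: +{d}
  S→d A: FOLLOW(A) ⊇ FOLLOW(S) ⊇ {$,d}; new: +{$,d}
  S: {$,d}  A: {$,d}
pass 2: done
  S: {$,d}  A: {$,d}

FOLLOW(S) = ["$", "d"]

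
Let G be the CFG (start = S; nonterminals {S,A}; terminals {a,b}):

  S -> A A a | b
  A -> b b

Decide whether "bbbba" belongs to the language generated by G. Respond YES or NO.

Convert to CNF:
  S -> A X2 | b
  A -> T0 T0
  T0 -> b
  T1 -> a
  X2 -> A T1

CYK table (by increasing span):
  [0..0]={S,T0}  "b"  orig:{S}
  [1..1]={S,T0}  "b"  orig:{S}
  [2..2]={S,T0}  "b"  orig:{S}
  [3..3]={S,T0}  "b"  orig:{S}
  [4..4]={T1}  "a"  orig:{}
  [0..1]={A}  "bb"
  [1..2]={A}  "bb"
  [2..3]={A}  "bb"
  [3..4]=∅  "ba"
  [0..2]=∅  "bbb"
  [1..3]=∅  "bbb"
  [2..4]={X2}  "bba"  orig:{}
  [0..3]=∅  "bbbb"
  [1..4]=∅  "bbba"
  [0..4]={S}  "bbbba"

S ∈ T[0,4] ⇒ YES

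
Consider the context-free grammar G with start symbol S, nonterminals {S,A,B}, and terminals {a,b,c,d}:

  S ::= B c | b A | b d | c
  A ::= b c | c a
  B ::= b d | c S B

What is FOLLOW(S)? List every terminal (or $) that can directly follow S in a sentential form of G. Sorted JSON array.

FIRST sets, iterate to fixpoint:
round 1:
  A via A→b c: +{b}
  A via A→c a: +{c}
  B via B→b d: +{b}
  B via B→c S B: +{c}
  S via S→B c: +{b,c}
  S: {b,c}  A: {b,c}  B: {b,c}
round 2: (no change)
  S: {b,c}  A: {b,c}  B: {b,c}

Compute FOLLOW by fixpoint:
initialize: $ ∈ FOLLOW(S)
round 1:
  B→c S B: FOLLOW(S) ⊇ FIRST(B) = {b,c}; new: +{b,c}
  S→B c: FOLLOW(B) ⊇ FIRST(c) = {c}; new: +{c}
  S→b A: FOLLOW(A) ⊇ FOLLOW(S) ⊇ {$,b,c}; new: +{$,b,c}
  FOLLOW(S)={$,b,c}  FOLLOW(A)={$,b,c}  FOLLOW(B)={c}
round 2: (no change)
  FOLLOW(S)={$,b,c}  FOLLOW(A)={$,b,c}  FOLLOW(B)={c}

FOLLOW(S) = ["$", "b", "c"]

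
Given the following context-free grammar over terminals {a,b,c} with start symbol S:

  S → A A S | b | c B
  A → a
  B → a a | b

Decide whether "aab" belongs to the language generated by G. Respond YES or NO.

CNF form of G:
  S -> A X2 | T1 B | b
  A -> a
  B -> T0 T0 | b
  T0 -> a
  T1 -> c
  X2 -> A S

Fill CYK table bottom-up:
  [0..0]={A,T0}  "a"  orig:{A}
  [1..1]={A,T0}  "a"  orig:{A}
  [2..2]={B,S}  "b"
  [0..1]={B}  "aa"
  [1..2]={X2}  "ab"  orig:{}
  [0..2]={S}  "aab"

S ∈ T[0,2] ⇒ YES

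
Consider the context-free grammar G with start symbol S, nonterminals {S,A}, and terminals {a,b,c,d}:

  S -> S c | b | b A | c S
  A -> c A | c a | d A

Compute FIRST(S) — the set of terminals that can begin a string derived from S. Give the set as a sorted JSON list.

FIRST sets, iterate to fixpoint:
round 1:
  A via A→c A: +{c}
  A via A→d A: +{d}
  S via S→b: +{b}
  S via S→c S: +{c}
  FIRST(S)={b,c}  FIRST(A)={c,d}
round 2: (no change)
  FIRST(S)={b,c}  FIRST(A)={c,d}

FIRST(S) = ["b", "c"]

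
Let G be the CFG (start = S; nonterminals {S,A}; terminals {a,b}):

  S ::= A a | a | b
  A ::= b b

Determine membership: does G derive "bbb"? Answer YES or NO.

Convert to CNF:
  S -> A T1 | a | b
  A -> T0 T0
  T0 -> b
  T1 -> a

CYK fill:
  [0..0]={S,T0}  "b"  orig:{S}
  [1..1]={S,T0}  "b"  orig:{S}
  [2..2]={S,T0}  "b"  orig:{S}
  [0..1]={A}  "bb"
  [1..2]={A}  "bb"
  [0..2]=∅  "bbb"

S ∉ T[0,2] ⇒ NO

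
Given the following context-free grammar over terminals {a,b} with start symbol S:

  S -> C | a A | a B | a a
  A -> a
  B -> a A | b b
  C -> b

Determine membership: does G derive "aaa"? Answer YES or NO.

Convert to CNF:
  S -> T0 A | T0 B | T0 T0 | b
  A -> a
  B -> T0 A | T1 T1
  C -> b
  T0 -> a
  T1 -> b

CYK fill:
  cell(0,0) a: {A,T0}  orig:{A}
  cell(1,1) a: {A,T0}  orig:{A}
  cell(2,2) a: {A,T0}  orig:{A}
  cell(0,1) aa: {B,S}
  cell(1,2) aa: {B,S}
  cell(0,2) aaa: {S}

S ∈ T[0,2] ⇒ YES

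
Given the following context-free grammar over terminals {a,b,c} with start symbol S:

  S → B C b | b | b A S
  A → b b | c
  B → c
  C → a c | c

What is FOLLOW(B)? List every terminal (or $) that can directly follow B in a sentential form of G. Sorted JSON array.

FIRST sets, iterate to fixpoint:
pass 1:
  A via A→b b: +{b}
  A via A→c: +{c}
  B via B→c: +{c}
  C via C→a c: +{a}
  C via C→c: +{c}
  S via S→B C b: +{c}
  S via S→b: +{b}
  FIRST[S]={b,c}  FIRST[A]={b,c}  FIRST[B]={c}  FIRST[C]={a,c}
pass 2: (stable)
  FIRST[S]={b,c}  FIRST[A]={b,c}  FIRST[B]={c}  FIRST[C]={a,c}

Compute FOLLOW by fixpoint:
seed FOLLOW(S) with $
pass 1:
  S→B C b: FOLLOW(B) ⊇ FIRST(C) = {a,c}; new: +{a,c}
  S→B C b: FOLLOW(C) ⊇ FIRST(b) = {b}; new: +{b}
  S→b A S: FOLLOW(A) ⊇ FIRST(S) = {b,c}; new: +{b,c}
  S: {$}  A: {b,c}  B: {a,c}  C: {b}
pass 2: (no change)
  S: {$}  A: {b,c}  B: {a,c}  C: {b}

FOLLOW(B) = ["a", "c"]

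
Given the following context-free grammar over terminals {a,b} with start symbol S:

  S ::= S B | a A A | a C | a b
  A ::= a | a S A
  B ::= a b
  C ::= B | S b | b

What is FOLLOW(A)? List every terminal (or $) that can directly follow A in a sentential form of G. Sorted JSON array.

FIRST iteration:
round 1:
  A via A→a: +{a}
  B via B→a b: +{a}
  C via C→B: +{a}
  C via C→b: +{b}
  S via S→a A A: +{a}
  FIRST[S]={a}  FIRST[A]={a}  FIRST[B]={a}  FIRST[C]={a,b}
round 2: (no change)
  FIRST[S]={a}  FIRST[A]={a}  FIRST[B]={a}  FIRST[C]={a,b}

FOLLOW iteration:
initialize: $ ∈ FOLLOW(S)
pass 1:
  A→a S A: FOLLOW(S) ⊇ FIRST(A) = {a}; new: +{a}
  C→S b: FOLLOW(S) ⊇ FIRST(b) = {b}; new: +{b}
  S→S B: FOLLOW(B) ⊇ FOLLOW(S) ⊇ {$,a,b}; new: +{$,a,b}
  S→a A A: FOLLOW(A) ⊇ FIRST(A) = {a}; new: +{a}
  S→a A A: FOLLOW(A) ⊇ FOLLOW(S) ⊇ {$,a,b}; new: +{$,b}
  S→a C: FOLLOW(C) ⊇ FOLLOW(S) ⊇ {$,a,b}; new: +{$,a,b}
  FOLLOW(S)={$,a,b}  FOLLOW(A)={$,a,b}  FOLLOW(B)={$,a,b}  FOLLOW(C)={$,a,b}
pass 2: (stable)
  FOLLOW(S)={$,a,b}  FOLLOW(A)={$,a,b}  FOLLOW(B)={$,a,b}  FOLLOW(C)={$,a,b}

FOLLOW(A) = ["$", "a", "b"]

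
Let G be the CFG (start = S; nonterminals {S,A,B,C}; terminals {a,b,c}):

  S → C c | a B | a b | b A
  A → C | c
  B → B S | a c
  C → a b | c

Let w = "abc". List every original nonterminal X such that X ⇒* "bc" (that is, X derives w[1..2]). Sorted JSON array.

CNF form of G:
  S -> C T2 | T0 B | T0 T1 | T1 A
  A -> T0 T1 | c
  B -> B S | T0 T2
  C -> T0 T1 | c
  T0 -> a
  T1 -> b
  T2 -> c

CYK table (by increasing span) (cells [i..j] with 1 ≤ i ≤ j ≤ 2 only):
  cell(1,1) b: {T1}  orig:{}
  cell(2,2) c: {A,C,T2}  orig:{A,C}
  cell(1,2) bc: {S}

Original NTs in T[1,2] deriving "bc": ["S"]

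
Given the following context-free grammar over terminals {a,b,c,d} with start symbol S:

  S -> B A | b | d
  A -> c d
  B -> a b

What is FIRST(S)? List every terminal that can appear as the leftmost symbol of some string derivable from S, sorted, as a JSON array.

FIRST iteration:
iter 1:
  A via A→c d: +{c}
  B via B→a b: +{a}
  S via S→B A: +{a}
  S via S→b: +{b}
  S via S→d: +{d}
  FIRST(S)={a,b,d}  FIRST(A)={c}  FIRST(B)={a}
iter 2: (stable)
  FIRST(S)={a,b,d}  FIRST(A)={c}  FIRST(B)={a}

FIRST(S) = ["a", "b", "d"]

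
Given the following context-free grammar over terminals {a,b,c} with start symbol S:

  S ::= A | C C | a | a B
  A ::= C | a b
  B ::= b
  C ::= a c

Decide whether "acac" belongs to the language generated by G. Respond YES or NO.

Convert to CNF:
  S -> C C | T0 B | T0 T1 | T0 T2 | a
  A -> T0 T1 | T0 T2
  B -> b
  C -> T0 T2
  T0 -> a
  T1 -> b
  T2 -> c

Fill CYK table bottom-up:
  T[0,0] 'a' = {S,T0}  orig:{S}
  T[1,1] 'c' = {T2}  orig:{}
  T[2,2] 'a' = {S,T0}  orig:{S}
  T[3,3] 'c' = {T2}  orig:{}
  T[0,1] 'ac' = {A,C,S}
  T[1,2] 'ca' = ∅
  T[2,3] 'ac' = {A,C,S}
  T[0,2] 'aca' = ∅
  T[1,3] 'cac' = ∅
  T[0,3] 'acac' = {S}

S ∈ T[0,3] ⇒ YES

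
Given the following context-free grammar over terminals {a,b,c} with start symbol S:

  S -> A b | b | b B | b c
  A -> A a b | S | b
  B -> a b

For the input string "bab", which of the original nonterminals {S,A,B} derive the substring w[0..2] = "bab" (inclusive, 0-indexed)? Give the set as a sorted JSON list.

Convert to CNF:
  S -> A T1 | T1 B | T1 T2 | b
  A -> A T1 | A X3 | T1 B | T1 T2 | b
  B -> T0 T1
  T0 -> a
  T1 -> b
  T2 -> c
  X3 -> T0 T1

CYK table (by increasing span) — only the sub-triangle for w[0..2]:
  [0..0]={A,S,T1}  "b"  orig:{A,S}
  [1..1]={T0}  "a"  orig:{}
  [2..2]={A,S,T1}  "b"  orig:{A,S}
  [0..1]=∅  "ba"
  [1..2]={B,X3}  "ab"  orig:{B}
  [0..2]={A,S}  "bab"

Original NTs in T[0,2] deriving "bab": ["A", "S"]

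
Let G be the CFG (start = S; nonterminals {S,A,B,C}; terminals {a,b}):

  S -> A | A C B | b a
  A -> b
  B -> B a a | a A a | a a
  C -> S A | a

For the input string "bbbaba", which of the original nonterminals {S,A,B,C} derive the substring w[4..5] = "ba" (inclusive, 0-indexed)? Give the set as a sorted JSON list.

CNF form of G:
  S -> A X4 | T1 T0 | b
  A -> b
  B -> B X2 | T0 T0 | T0 X3
  C -> S A | a
  T0 -> a
  T1 -> b
  X2 -> T0 T0
  X3 -> A T0
  X4 -> C B

CYK table (by increasing span) (cells [i..j] with 4 ≤ i ≤ j ≤ 5 only):
  cell(4,4) b: {A,S,T1}  orig:{A,S}
  cell(5,5) a: {C,T0}  orig:{C}
  cell(4,5) ba: {S,X3}  orig:{S}

Original NTs in T[4,5] deriving "ba": ["S"]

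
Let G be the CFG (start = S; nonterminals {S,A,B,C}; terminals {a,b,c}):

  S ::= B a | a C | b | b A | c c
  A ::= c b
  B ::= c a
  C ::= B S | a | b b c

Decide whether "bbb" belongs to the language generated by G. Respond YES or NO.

CNF form of G:
  S -> B T2 | T0 T0 | T1 A | T2 C | b
  A -> T0 T1
  B -> T0 T2
  C -> B S | T1 X3 | a
  T0 -> c
  T1 -> b
  T2 -> a
  X3 -> T1 T0

Fill CYK table bottom-up:
  cell(0,0) b: {S,T1}  orig:{S}
  cell(1,1) b: {S,T1}  orig:{S}
  cell(2,2) b: {S,T1}  orig:{S}
  cell(0,1) bb: ∅
  cell(1,2) bb: ∅
  cell(0,2) bbb: ∅

S ∉ T[0,2] ⇒ NO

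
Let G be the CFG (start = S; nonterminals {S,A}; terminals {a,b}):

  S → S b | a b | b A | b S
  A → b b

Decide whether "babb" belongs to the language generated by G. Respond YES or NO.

CNF form of G:
  S -> S T0 | T0 A | T0 S | T1 T0
  A -> T0 T0
  T0 -> b
  T1 -> a

CYK fill:
  T[0,0] 'b' = {T0}  orig:{}
  T[1,1] 'a' = {T1}  orig:{}
  T[2,2] 'b' = {T0}  orig:{}
  T[3,3] 'b' = {T0}  orig:{}
  T[0,1] 'ba' = ∅
  T[1,2] 'ab' = {S}
  T[2,3] 'bb' = {A}
  T[0,2] 'bab' = {S}
  T[1,3] 'abb' = {S}
  T[0,3] 'babb' = {S}

S ∈ T[0,3] ⇒ YES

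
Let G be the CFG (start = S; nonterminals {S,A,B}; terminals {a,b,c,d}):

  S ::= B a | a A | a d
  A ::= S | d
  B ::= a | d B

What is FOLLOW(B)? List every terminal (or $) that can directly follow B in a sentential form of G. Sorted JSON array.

FIRST iteration:
round 1:
  A via A→d: +{d}
  B via B→a: +{a}
  B via B→d B: +{d}
  S via S→B a: +{a,d}
  FIRST(S)={a,d}  FIRST(A)={d}  FIRST(B)={a,d}
round 2:
  A via A→S: +{a}
  FIRST(S)={a,d}  FIRST(A)={a,d}  FIRST(B)={a,d}
round 3: (no change)
  FIRST(S)={a,d}  FIRST(A)={a,d}  FIRST(B)={a,d}

FOLLOW iteration:
initialize: $ ∈ FOLLOW(S)
round 1:
  S→B a: FOLLOW(B) ⊇ FIRST(a) = {a}; new: +{a}
  S→a A: FOLLOW(A) ⊇ FOLLOW(S) ⊇ {$}; new: +{$}
  S: {$}  A: {$}  B: {a}
round 2: (no change)
  S: {$}  A: {$}  B: {a}

FOLLOW(B) = ["a"]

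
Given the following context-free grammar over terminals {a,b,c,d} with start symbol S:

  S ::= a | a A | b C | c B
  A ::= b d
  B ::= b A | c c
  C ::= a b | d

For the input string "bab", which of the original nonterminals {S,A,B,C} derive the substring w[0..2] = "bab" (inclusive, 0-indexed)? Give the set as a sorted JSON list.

Convert to CNF:
  S -> T0 C | T2 B | T3 A | a
  A -> T0 T1
  B -> T0 A | T2 T2
  C -> T3 T0 | d
  T0 -> b
  T1 -> d
  T2 -> c
  T3 -> a

Fill CYK table bottom-up, restricted to cells inside w[0..2]:
  [0..0]={T0}  "b"  orig:{}
  [1..1]={S,T3}  "a"  orig:{S}
  [2..2]={T0}  "b"  orig:{}
  [0..1]=∅  "ba"
  [1..2]={C}  "ab"
  [0..2]={S}  "bab"

Original NTs in T[0,2] deriving "bab": ["S"]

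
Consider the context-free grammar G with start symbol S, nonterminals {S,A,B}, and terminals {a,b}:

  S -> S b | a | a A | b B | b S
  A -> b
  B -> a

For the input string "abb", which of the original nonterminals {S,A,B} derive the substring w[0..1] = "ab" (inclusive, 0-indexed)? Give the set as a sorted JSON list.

Convert to CNF:
  S -> S T0 | T0 B | T0 S | T1 A | a
  A -> b
  B -> a
  T0 -> b
  T1 -> a

CYK fill, restricted to cells inside w[0..1]:
  T[0,0] 'a' = {B,S,T1}  orig:{B,S}
  T[1,1] 'b' = {A,T0}  orig:{A}
  T[0,1] 'ab' = {S}

Original NTs in T[0,1] deriving "ab": ["S"]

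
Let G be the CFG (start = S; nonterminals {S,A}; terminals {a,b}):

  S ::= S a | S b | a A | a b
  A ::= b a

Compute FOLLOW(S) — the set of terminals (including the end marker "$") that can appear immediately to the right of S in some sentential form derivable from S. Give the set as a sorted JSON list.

Compute FIRST by fixpoint:
[1]
  A via A→b a: +{b}
  S via S→a A: +{a}
  S: {a}  A: {b}
[2] (stable)
  S: {a}  A: {b}

FOLLOW iteration:
initialize: $ ∈ FOLLOW(S)
iter 1:
  S→S a: FOLLOW(S) ⊇ FIRST(a) = {a}; new: +{a}
  S→S b: FOLLOW(S) ⊇ FIRST(b) = {b}; new: +{b}
  S→a A: FOLLOW(A) ⊇ FOLLOW(S) ⊇ {$,a,b}; new: +{$,a,b}
  S: {$,a,b}  A: {$,a,b}
iter 2: (no change)
  S: {$,a,b}  A: {$,a,b}

FOLLOW(S) = ["$", "a", "b"]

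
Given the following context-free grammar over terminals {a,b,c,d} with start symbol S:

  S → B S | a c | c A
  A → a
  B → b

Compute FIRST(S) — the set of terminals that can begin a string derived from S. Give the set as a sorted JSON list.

Compute FIRST by fixpoint:
iter 1:
  A via A→a: +{a}
  B via B→b: +{b}
  S via S→B S: +{b}
  S via S→a c: +{a}
  S via S→c A: +{c}
  FIRST[S]={a,b,c}  FIRST[A]={a}  FIRST[B]={b}
iter 2: — fixpoint
  FIRST[S]={a,b,c}  FIRST[A]={a}  FIRST[B]={b}

FIRST(S) = ["a", "b", "c"]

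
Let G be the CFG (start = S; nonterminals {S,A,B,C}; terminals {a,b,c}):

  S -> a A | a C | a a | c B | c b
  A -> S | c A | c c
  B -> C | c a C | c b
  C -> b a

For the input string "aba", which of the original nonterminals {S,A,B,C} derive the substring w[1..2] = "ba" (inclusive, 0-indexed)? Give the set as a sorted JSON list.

Convert to CNF:
  S -> T0 A | T0 C | T0 T0 | T1 B | T1 T2
  A -> T0 A | T0 C | T0 T0 | T1 A | T1 B | T1 T1 | T1 T2
  B -> T1 T2 | T1 X3 | T2 T0
  C -> T2 T0
  T0 -> a
  T1 -> c
  T2 -> b
  X3 -> T0 C

Fill CYK table bottom-up (cells [i..j] with 1 ≤ i ≤ j ≤ 2 only):
  cell(1,1) b: {T2}  orig:{}
  cell(2,2) a: {T0}  orig:{}
  cell(1,2) ba: {B,C}

Original NTs in T[1,2] deriving "ba": ["B", "C"]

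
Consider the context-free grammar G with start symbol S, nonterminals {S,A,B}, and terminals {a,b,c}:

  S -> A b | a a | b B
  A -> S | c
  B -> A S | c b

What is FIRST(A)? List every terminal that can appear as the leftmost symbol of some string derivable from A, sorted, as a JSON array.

FIRST sets, iterate to fixpoint:
pass 1:
  A via A→c: +{c}
  B via B→A S: +{c}
  S via S→A b: +{c}
  S via S→a a: +{a}
  S via S→b B: +{b}
  FIRST[S]={a,b,c}  FIRST[A]={c}  FIRST[B]={c}
pass 2:
  A via A→S: +{a,b}
  B via B→A S: +{a,b}
  FIRST[S]={a,b,c}  FIRST[A]={a,b,c}  FIRST[B]={a,b,c}
pass 3: (no change)
  FIRST[S]={a,b,c}  FIRST[A]={a,b,c}  FIRST[B]={a,b,c}

FIRST(A) = ["a", "b", "c"]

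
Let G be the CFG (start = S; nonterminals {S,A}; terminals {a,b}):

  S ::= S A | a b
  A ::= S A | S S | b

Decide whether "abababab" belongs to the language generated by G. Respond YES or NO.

Convert to CNF:
  S -> S A | T0 T1
  A -> S A | S S | b
  T0 -> a
  T1 -> b

CYK table (by increasing span):
  [0..0]={T0}  "a"  orig:{}
  [1..1]={A,T1}  "b"  orig:{A}
  [2..2]={T0}  "a"  orig:{}
  [3..3]={A,T1}  "b"  orig:{A}
  [4..4]={T0}  "a"  orig:{}
  [5..5]={A,T1}  "b"  orig:{A}
  [6..6]={T0}  "a"  orig:{}
  [7..7]={A,T1}  "b"  orig:{A}
  [0..1]={S}  "ab"
  [1..2]=∅  "ba"
  [2..3]={S}  "ab"
  [3..4]=∅  "ba"
  [4..5]={S}  "ab"
  [5..6]=∅  "ba"
  [6..7]={S}  "ab"
  [0..2]=∅  "aba"
  [1..3]=∅  "bab"
  [2..4]=∅  "aba"
  [3..5]=∅  "bab"
  [4..6]=∅  "aba"
  [5..7]=∅  "bab"
  [0..3]={A}  "abab"
  [1..4]=∅  "baba"
  [2..5]={A}  "abab"
  [3..6]=∅  "baba"
  [4..7]={A}  "abab"
  [0..4]=∅  "ababa"
  [1..5]=∅  "babab"
  [2..6]=∅  "ababa"
  [3..7]=∅  "babab"
  [0..5]={A,S}  "ababab"
  [1..6]=∅  "bababa"
  [2..7]={A,S}  "ababab"
  [0..6]=∅  "abababa"
  [1..7]=∅  "bababab"
  [0..7]={A,S}  "abababab"

S ∈ T[0,7] ⇒ YES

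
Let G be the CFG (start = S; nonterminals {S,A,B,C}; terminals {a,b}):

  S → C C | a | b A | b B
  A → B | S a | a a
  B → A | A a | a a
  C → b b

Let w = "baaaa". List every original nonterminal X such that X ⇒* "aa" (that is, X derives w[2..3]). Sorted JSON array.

Convert to CNF:
  S -> C C | T1 A | T1 B | a
  A -> A T0 | S T0 | T0 T0
  B -> A T0 | S T0 | T0 T0
  C -> T1 T1
  T0 -> a
  T1 -> b

CYK fill (cells [i..j] with 2 ≤ i ≤ j ≤ 3 only):
  cell(2,2) a: {S,T0}  orig:{S}
  cell(3,3) a: {S,T0}  orig:{S}
  cell(2,3) aa: {A,B}

Original NTs in T[2,3] deriving "aa": ["A", "B"]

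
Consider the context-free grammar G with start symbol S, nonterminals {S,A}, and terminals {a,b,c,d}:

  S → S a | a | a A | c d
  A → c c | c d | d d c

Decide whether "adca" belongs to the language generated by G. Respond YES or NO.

Convert to CNF:
  S -> S T2 | T0 T1 | T2 A | a
  A -> T0 T0 | T0 T1 | T1 X3
  T0 -> c
  T1 -> d
  T2 -> a
  X3 -> T1 T0

CYK table (by increasing span):
  cell(0,0) a: {S,T2}  orig:{S}
  cell(1,1) d: {T1}  orig:{}
  cell(2,2) c: {T0}  orig:{}
  cell(3,3) a: {S,T2}  orig:{S}
  cell(0,1) ad: ∅
  cell(1,2) dc: {X3}  orig:{}
  cell(2,3) ca: ∅
  cell(0,2) adc: ∅
  cell(1,3) dca: ∅
  cell(0,3) adca: ∅

S ∉ T[0,3] ⇒ NO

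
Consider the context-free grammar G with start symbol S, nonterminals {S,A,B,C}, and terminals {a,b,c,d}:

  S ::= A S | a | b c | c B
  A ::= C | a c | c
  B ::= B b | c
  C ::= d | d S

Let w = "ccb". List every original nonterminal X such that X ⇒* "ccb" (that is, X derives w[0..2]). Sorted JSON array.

CNF form of G:
  S -> A S | T1 B | T3 T1 | a
  A -> T0 T1 | T2 S | c | d
  B -> B T3 | c
  C -> T2 S | d
  T0 -> a
  T1 -> c
  T2 -> d
  T3 -> b

Fill CYK table bottom-up (cells [i..j] with 0 ≤ i ≤ j ≤ 2 only):
  [0..0]={A,B,T1}  "c"  orig:{A,B}
  [1..1]={A,B,T1}  "c"  orig:{A,B}
  [2..2]={T3}  "b"  orig:{}
  [0..1]={S}  "cc"
  [1..2]={B}  "cb"
  [0..2]={S}  "ccb"

Original NTs in T[0,2] deriving "ccb": ["S"]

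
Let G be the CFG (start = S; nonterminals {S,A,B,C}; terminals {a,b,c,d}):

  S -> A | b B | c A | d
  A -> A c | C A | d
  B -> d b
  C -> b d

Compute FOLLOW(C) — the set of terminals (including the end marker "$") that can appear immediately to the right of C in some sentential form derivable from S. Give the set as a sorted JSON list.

FIRST iteration:
pass 1:
  A via A→d: +{d}
  B via B→d b: +{d}
  C via C→b d: +{b}
  S via S→A: +{d}
  S via S→b B: +{b}
  S via S→c A: +{c}
  FIRST[S]={b,c,d}  FIRST[A]={d}  FIRST[B]={d}  FIRST[C]={b}
pass 2:
  A via A→C A: +{b}
  FIRST[S]={b,c,d}  FIRST[A]={b,d}  FIRST[B]={d}  FIRST[C]={b}
pass 3: — fixpoint
  FIRST[S]={b,c,d}  FIRST[A]={b,d}  FIRST[B]={d}  FIRST[C]={b}

Compute FOLLOW by fixpoint:
initialize: $ ∈ FOLLOW(S)
[1]
  A→A c: FOLLOW(A) ⊇ FIRST(c) = {c}; new: +{c}
  A→C A: FOLLOW(C) ⊇ FIRST(A) = {b,d}; new: +{b,d}
  S→A: FOLLOW(A) ⊇ FOLLOW(S) ⊇ {$}; new: +{$}
  S→b B: FOLLOW(B) ⊇ FOLLOW(S) ⊇ {$}; new: +{$}
  FOLLOW(S)={$}  FOLLOW(A)={$,c}  FOLLOW(B)={$}  FOLLOW(C)={b,d}
[2] — fixpoint
  FOLLOW(S)={$}  FOLLOW(A)={$,c}  FOLLOW(B)={$}  FOLLOW(C)={b,d}

FOLLOW(C) = ["b", "d"]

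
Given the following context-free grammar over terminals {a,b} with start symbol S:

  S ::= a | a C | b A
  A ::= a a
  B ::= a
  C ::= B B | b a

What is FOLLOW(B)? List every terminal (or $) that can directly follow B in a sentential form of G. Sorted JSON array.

FIRST sets, iterate to fixpoint:
[1]
  A via A→a a: +{a}
  B via B→a: +{a}
  C via C→B B: +{a}
  C via C→b a: +{b}
  S via S→a: +{a}
  S via S→b A: +{b}
  FIRST[S]={a,b}  FIRST[A]={a}  FIRST[B]={a}  FIRST[C]={a,b}
[2] — fixpoint
  FIRST[S]={a,b}  FIRST[A]={a}  FIRST[B]={a}  FIRST[C]={a,b}

FOLLOW iteration:
initialize: $ ∈ FOLLOW(S)
round 1:
  C→B B: FOLLOW(B) ⊇ FIRST(B) = {a}; new: +{a}
  S→a C: FOLLOW(C) ⊇ FOLLOW(S) ⊇ {$}; new: +{$}
  S→b A: FOLLOW(A) ⊇ FOLLOW(S) ⊇ {$}; new: +{$}
  FOLLOW(S)={$}  FOLLOW(A)={$}  FOLLOW(B)={a}  FOLLOW(C)={$}
round 2:
  C→B B: FOLLOW(B) ⊇ FOLLOW(C) ⊇ {$}; new: +{$}
  FOLLOW(S)={$}  FOLLOW(A)={$}  FOLLOW(B)={$,a}  FOLLOW(C)={$}
round 3: done
  FOLLOW(S)={$}  FOLLOW(A)={$}  FOLLOW(B)={$,a}  FOLLOW(C)={$}

FOLLOW(B) = ["$", "a"]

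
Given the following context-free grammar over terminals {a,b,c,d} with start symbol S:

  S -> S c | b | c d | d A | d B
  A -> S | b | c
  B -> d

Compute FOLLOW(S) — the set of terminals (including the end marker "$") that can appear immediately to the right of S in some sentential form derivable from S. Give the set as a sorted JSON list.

FIRST sets, iterate to fixpoint:
iter 1:
  A via A→b: +{b}
  A via A→c: +{c}
  B via B→d: +{d}
  S via S→b: +{b}
  S via S→c d: +{c}
  S via S→d A: +{d}
  FIRST(S)={b,c,d}  FIRST(A)={b,c}  FIRST(B)={d}
iter 2:
  A via A→S: +{d}
  FIRST(S)={b,c,d}  FIRST(A)={b,c,d}  FIRST(B)={d}
iter 3: (no change)
  FIRST(S)={b,c,d}  FIRST(A)={b,c,d}  FIRST(B)={d}

Compute FOLLOW by fixpoint:
initialize: $ ∈ FOLLOW(S)
[1]
  S→S c: FOLLOW(S) ⊇ FIRST(c) = {c}; new: +{c}
  S→d A: FOLLOW(A) ⊇ FOLLOW(S) ⊇ {$,c}; new: +{$,c}
  S→d B: FOLLOW(B) ⊇ FOLLOW(S) ⊇ {$,c}; new: +{$,c}
  S: {$,c}  A: {$,c}  B: {$,c}
[2] (no change)
  S: {$,c}  A: {$,c}  B: {$,c}

FOLLOW(S) = ["$", "c"]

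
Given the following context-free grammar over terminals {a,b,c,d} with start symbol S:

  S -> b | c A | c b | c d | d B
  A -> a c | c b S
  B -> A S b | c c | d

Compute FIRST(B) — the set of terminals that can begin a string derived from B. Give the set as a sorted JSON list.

FIRST iteration:
iter 1:
  A via A→a c: +{a}
  A via A→c b S: +{c}
  B via B→A S b: +{a,c}
  B via B→d: +{d}
  S via S→b: +{b}
  S via S→c A: +{c}
  S via S→d B: +{d}
  S: {b,c,d}  A: {a,c}  B: {a,c,d}
iter 2: (stable)
  S: {b,c,d}  A: {a,c}  B: {a,c,d}

FIRST(B) = ["a", "c", "d"]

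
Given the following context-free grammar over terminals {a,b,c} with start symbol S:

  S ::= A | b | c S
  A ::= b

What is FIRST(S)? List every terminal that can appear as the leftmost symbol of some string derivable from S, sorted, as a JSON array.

FIRST iteration:
round 1:
  A via A→b: +{b}
  S via S→A: +{b}
  S via S→c S: +{c}
  FIRST(S)={b,c}  FIRST(A)={b}
round 2: done
  FIRST(S)={b,c}  FIRST(A)={b}

FIRST(S) = ["b", "c"]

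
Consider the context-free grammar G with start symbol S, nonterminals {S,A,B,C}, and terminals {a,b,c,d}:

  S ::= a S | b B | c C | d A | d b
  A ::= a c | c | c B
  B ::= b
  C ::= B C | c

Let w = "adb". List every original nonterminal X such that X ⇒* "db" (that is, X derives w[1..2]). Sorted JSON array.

CNF form of G:
  S -> T0 S | T1 C | T2 B | T3 A | T3 T2
  A -> T0 T1 | T1 B | c
  B -> b
  C -> B C | c
  T0 -> a
  T1 -> c
  T2 -> b
  T3 -> d

CYK fill (cells [i..j] with 1 ≤ i ≤ j ≤ 2 only):
  [1..1]={T3}  "d"  orig:{}
  [2..2]={B,T2}  "b"  orig:{B}
  [1..2]={S}  "db"

Original NTs in T[1,2] deriving "db": ["S"]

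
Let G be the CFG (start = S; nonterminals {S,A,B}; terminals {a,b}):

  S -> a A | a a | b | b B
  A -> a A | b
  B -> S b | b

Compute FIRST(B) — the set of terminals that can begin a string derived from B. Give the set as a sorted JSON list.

FIRST iteration:
pass 1:
  A via A→a A: +{a}
  A via A→b: +{b}
  B via B→b: +{b}
  S via S→a A: +{a}
  S via S→b: +{b}
  S: {a,b}  A: {a,b}  B: {b}
pass 2:
  B via B→S b: +{a}
  S: {a,b}  A: {a,b}  B: {a,b}
pass 3: (no change)
  S: {a,b}  A: {a,b}  B: {a,b}

FIRST(B) = ["a", "b"]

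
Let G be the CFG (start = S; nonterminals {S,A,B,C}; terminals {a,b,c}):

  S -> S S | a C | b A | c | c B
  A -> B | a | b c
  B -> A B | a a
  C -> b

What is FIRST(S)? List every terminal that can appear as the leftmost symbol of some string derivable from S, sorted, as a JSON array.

FIRST iteration:
iter 1:
  A via A→a: +{a}
  A via A→b c: +{b}
  B via B→A B: +{a,b}
  C via C→b: +{b}
  S via S→a C: +{a}
  S via S→b A: +{b}
  S via S→c: +{c}
  FIRST(S)={a,b,c}  FIRST(A)={a,b}  FIRST(B)={a,b}  FIRST(C)={b}
iter 2: done
  FIRST(S)={a,b,c}  FIRST(A)={a,b}  FIRST(B)={a,b}  FIRST(C)={b}

FIRST(S) = ["a", "b", "c"]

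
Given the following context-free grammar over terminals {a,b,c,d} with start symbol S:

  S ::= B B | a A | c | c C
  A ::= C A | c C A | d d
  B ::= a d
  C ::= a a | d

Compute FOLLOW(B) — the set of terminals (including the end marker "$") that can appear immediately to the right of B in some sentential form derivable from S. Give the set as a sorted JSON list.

FIRST iteration:
[1]
  A via A→c C A: +{c}
  A via A→d d: +{d}
  B via B→a d: +{a}
  C via C→a a: +{a}
  C via C→d: +{d}
  S via S→B B: +{a}
  S via S→c: +{c}
  S: {a,c}  A: {c,d}  B: {a}  C: {a,d}
[2]
  A via A→C A: +{a}
  S: {a,c}  A: {a,c,d}  B: {a}  C: {a,d}
[3] (no change)
  S: {a,c}  A: {a,c,d}  B: {a}  C: {a,d}

Compute FOLLOW by fixpoint:
initialize: $ ∈ FOLLOW(S)
iter 1:
  A→C A: FOLLOW(C) ⊇ FIRST(A) = {a,c,d}; new: +{a,c,d}
  S→B B: FOLLOW(B) ⊇ FIRST(B) = {a}; new: +{a}
  S→B B: FOLLOW(B) ⊇ FOLLOW(S) ⊇ {$}; new: +{$}
  S→a A: FOLLOW(A) ⊇ FOLLOW(S) ⊇ {$}; new: +{$}
  S→c C: FOLLOW(C) ⊇ FOLLOW(S) ⊇ {$}; new: +{$}
  FOLLOW[S]={$}  FOLLOW[A]={$}  FOLLOW[B]={$,a}  FOLLOW[C]={$,a,c,d}
iter 2: — fixpoint
  FOLLOW[S]={$}  FOLLOW[A]={$}  FOLLOW[B]={$,a}  FOLLOW[C]={$,a,c,d}

FOLLOW(B) = ["$", "a"]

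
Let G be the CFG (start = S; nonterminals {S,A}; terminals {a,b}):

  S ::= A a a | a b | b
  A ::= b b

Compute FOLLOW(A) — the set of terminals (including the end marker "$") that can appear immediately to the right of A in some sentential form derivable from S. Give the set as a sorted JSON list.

Compute FIRST by fixpoint:
round 1:
  A via A→b b: +{b}
  S via S→A a a: +{b}
  S via S→a b: +{a}
  FIRST[S]={a,b}  FIRST[A]={b}
round 2: — fixpoint
  FIRST[S]={a,b}  FIRST[A]={b}

FOLLOW sets:
initialize: $ ∈ FOLLOW(S)
[1]
  S→A a a: FOLLOW(A) ⊇ FIRST(a) = {a}; new: +{a}
  FOLLOW(S)={$}  FOLLOW(A)={a}
[2] — fixpoint
  FOLLOW(S)={$}  FOLLOW(A)={a}

FOLLOW(A) = ["a"]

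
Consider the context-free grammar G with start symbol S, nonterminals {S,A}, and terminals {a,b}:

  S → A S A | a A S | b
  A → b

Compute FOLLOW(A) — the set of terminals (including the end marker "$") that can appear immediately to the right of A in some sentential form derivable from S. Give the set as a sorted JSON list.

FIRST iteration:
pass 1:
  A via A→b: +{b}
  S via S→A S A: +{b}
  S via S→a A S: +{a}
  FIRST[S]={a,b}  FIRST[A]={b}
pass 2: done
  FIRST[S]={a,b}  FIRST[A]={b}

FOLLOW sets:
initialize: $ ∈ FOLLOW(S)
pass 1:
  S→A S A: FOLLOW(A) ⊇ FIRST(S) = {a,b}; new: +{a,b}
  S→A S A: FOLLOW(S) ⊇ FIRST(A) = {b}; new: +{b}
  S→A S A: FOLLOW(A) ⊇ FOLLOW(S) ⊇ {$,b}; new: +{$}
  FOLLOW(S)={$,b}  FOLLOW(A)={$,a,b}
pass 2: — fixpoint
  FOLLOW(S)={$,b}  FOLLOW(A)={$,a,b}

FOLLOW(A) = ["$", "a", "b"]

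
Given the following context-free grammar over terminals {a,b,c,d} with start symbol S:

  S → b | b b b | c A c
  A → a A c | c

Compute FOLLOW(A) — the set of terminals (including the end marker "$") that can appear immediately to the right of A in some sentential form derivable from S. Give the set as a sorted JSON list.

FIRST sets, iterate to fixpoint:
[1]
  A via A→a A c: +{a}
  A via A→c: +{c}
  S via S→b: +{b}
  S via S→c A c: +{c}
  S: {b,c}  A: {a,c}
[2] — fixpoint
  S: {b,c}  A: {a,c}

FOLLOW sets:
seed FOLLOW(S) with $
[1]
  A→a A c: FOLLOW(A) ⊇ FIRST(c) = {c}; new: +{c}
  S: {$}  A: {c}
[2] (no change)
  S: {$}  A: {c}

FOLLOW(A) = ["c"]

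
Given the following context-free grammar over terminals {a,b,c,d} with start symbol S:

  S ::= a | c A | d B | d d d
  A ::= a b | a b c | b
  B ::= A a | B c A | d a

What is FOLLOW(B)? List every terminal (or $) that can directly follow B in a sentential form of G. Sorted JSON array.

FIRST sets, iterate to fixpoint:
iter 1:
  A via A→a b: +{a}
  A via A→b: +{b}
  B via B→A a: +{a,b}
  B via B→d a: +{d}
  S via S→a: +{a}
  S via S→c A: +{c}
  S via S→d B: +{d}
  S: {a,c,d}  A: {a,b}  B: {a,b,d}
iter 2: done
  S: {a,c,d}  A: {a,b}  B: {a,b,d}

Compute FOLLOW by fixpoint:
seed FOLLOW(S) with $
pass 1:
  B→A a: FOLLOW(A) ⊇ FIRST(a) = {a}; new: +{a}
  B→B c A: FOLLOW(B) ⊇ FIRST(c) = {c}; new: +{c}
  B→B c A: FOLLOW(A) ⊇ FOLLOW(B) ⊇ {c}; new: +{c}
  S→c A: FOLLOW(A) ⊇ FOLLOW(S) ⊇ {$}; new: +{$}
  S→d B: FOLLOW(B) ⊇ FOLLOW(S) ⊇ {$}; new: +{$}
  FOLLOW[S]={$}  FOLLOW[A]={$,a,c}  FOLLOW[B]={$,c}
pass 2: (no change)
  FOLLOW[S]={$}  FOLLOW[A]={$,a,c}  FOLLOW[B]={$,c}

FOLLOW(B) = ["$", "c"]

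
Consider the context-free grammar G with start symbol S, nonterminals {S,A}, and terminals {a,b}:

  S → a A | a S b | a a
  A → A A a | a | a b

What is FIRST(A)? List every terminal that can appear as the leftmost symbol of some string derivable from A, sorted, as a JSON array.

Compute FIRST by fixpoint:
iter 1:
  A via A→a: +{a}
  S via S→a A: +{a}
  S: {a}  A: {a}
iter 2: — fixpoint
  S: {a}  A: {a}

FIRST(A) = ["a"]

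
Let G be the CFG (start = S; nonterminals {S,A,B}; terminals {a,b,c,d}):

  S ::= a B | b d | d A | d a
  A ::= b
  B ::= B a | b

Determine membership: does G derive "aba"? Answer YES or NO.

CNF form of G:
  S -> T0 B | T1 T2 | T2 A | T2 T0
  A -> b
  B -> B T0 | b
  T0 -> a
  T1 -> b
  T2 -> d

CYK fill:
  T[0,0] 'a' = {T0}  orig:{}
  T[1,1] 'b' = {A,B,T1}  orig:{A,B}
  T[2,2] 'a' = {T0}  orig:{}
  T[0,1] 'ab' = {S}
  T[1,2] 'ba' = {B}
  T[0,2] 'aba' = {S}

S ∈ T[0,2] ⇒ YES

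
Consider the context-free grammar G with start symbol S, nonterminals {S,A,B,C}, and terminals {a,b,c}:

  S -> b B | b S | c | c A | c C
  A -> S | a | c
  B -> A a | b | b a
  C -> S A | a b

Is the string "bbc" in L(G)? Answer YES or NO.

Convert to CNF:
  S -> T0 B | T0 S | T1 A | T1 C | c
  A -> T0 B | T0 S | T1 A | T1 C | a | c
  B -> A T2 | T0 T2 | b
  C -> S A | T2 T0
  T0 -> b
  T1 -> c
  T2 -> a

Fill CYK table bottom-up:
  T[0,0] 'b' = {B,T0}  orig:{B}
  T[1,1] 'b' = {B,T0}  orig:{B}
  T[2,2] 'c' = {A,S,T1}  orig:{A,S}
  T[0,1] 'bb' = {A,S}
  T[1,2] 'bc' = {A,S}
  T[0,2] 'bbc' = {A,C,S}

S ∈ T[0,2] ⇒ YES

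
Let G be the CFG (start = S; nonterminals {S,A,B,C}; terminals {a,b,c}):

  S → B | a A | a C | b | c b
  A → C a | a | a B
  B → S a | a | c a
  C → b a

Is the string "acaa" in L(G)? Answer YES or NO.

Convert to CNF:
  S -> S T0 | T0 A | T0 C | T1 T0 | T1 T2 | a | b
  A -> C T0 | T0 B | a
  B -> S T0 | T1 T0 | a
  C -> T2 T0
  T0 -> a
  T1 -> c
  T2 -> b

CYK table (by increasing span):
  [0..0]={A,B,S,T0}  "a"  orig:{A,B,S}
  [1..1]={T1}  "c"  orig:{}
  [2..2]={A,B,S,T0}  "a"  orig:{A,B,S}
  [3..3]={A,B,S,T0}  "a"  orig:{A,B,S}
  [0..1]=∅  "ac"
  [1..2]={B,S}  "ca"
  [2..3]={A,B,S}  "aa"
  [0..2]={A}  "aca"
  [1..3]={B,S}  "caa"
  [0..3]={A}  "acaa"

S ∉ T[0,3] ⇒ NO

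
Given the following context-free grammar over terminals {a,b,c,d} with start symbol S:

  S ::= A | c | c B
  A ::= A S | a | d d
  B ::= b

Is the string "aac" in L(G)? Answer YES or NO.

Convert to CNF:
  S -> A S | T0 T0 | T1 B | a | c
  A -> A S | T0 T0 | a
  B -> b
  T0 -> d
  T1 -> c

CYK fill:
  cell(0,0) a: {A,S}
  cell(1,1) a: {A,S}
  cell(2,2) c: {S,T1}  orig:{S}
  cell(0,1) aa: {A,S}
  cell(1,2) ac: {A,S}
  cell(0,2) aac: {A,S}

S ∈ T[0,2] ⇒ YES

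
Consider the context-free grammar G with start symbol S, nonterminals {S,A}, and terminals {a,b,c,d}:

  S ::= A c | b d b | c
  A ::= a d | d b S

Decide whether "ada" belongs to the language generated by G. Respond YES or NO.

CNF form of G:
  S -> A T3 | T2 X5 | c
  A -> T0 T1 | T1 X4
  T0 -> a
  T1 -> d
  T2 -> b
  T3 -> c
  X4 -> T2 S
  X5 -> T1 T2

Fill CYK table bottom-up:
  T[0,0] 'a' = {T0}  orig:{}
  T[1,1] 'd' = {T1}  orig:{}
  T[2,2] 'a' = {T0}  orig:{}
  T[0,1] 'ad' = {A}
  T[1,2] 'da' = ∅
  T[0,2] 'ada' = ∅

S ∉ T[0,2] ⇒ NO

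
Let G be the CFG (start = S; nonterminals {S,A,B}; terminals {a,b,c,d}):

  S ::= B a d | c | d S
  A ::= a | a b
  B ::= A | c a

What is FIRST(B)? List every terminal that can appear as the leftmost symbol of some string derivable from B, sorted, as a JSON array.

Compute FIRST by fixpoint:
round 1:
  A via A→a: +{a}
  B via B→A: +{a}
  B via B→c a: +{c}
  S via S→B a d: +{a,c}
  S via S→d S: +{d}
  FIRST(S)={a,c,d}  FIRST(A)={a}  FIRST(B)={a,c}
round 2: done
  FIRST(S)={a,c,d}  FIRST(A)={a}  FIRST(B)={a,c}

FIRST(B) = ["a", "c"]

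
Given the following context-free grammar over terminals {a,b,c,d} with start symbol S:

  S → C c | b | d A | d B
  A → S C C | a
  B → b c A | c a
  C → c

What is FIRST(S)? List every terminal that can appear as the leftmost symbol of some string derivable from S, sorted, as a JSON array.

FIRST sets, iterate to fixpoint:
round 1:
  A via A→a: +{a}
  B via B→b c A: +{b}
  B via B→c a: +{c}
  C via C→c: +{c}
  S via S→C c: +{c}
  S via S→b: +{b}
  S via S→d A: +{d}
  FIRST[S]={b,c,d}  FIRST[A]={a}  FIRST[B]={b,c}  FIRST[C]={c}
round 2:
  A via A→S C C: +{b,c,d}
  FIRST[S]={b,c,d}  FIRST[A]={a,b,c,d}  FIRST[B]={b,c}  FIRST[C]={c}
round 3: done
  FIRST[S]={b,c,d}  FIRST[A]={a,b,c,d}  FIRST[B]={b,c}  FIRST[C]={c}

FIRST(S) = ["b", "c", "d"]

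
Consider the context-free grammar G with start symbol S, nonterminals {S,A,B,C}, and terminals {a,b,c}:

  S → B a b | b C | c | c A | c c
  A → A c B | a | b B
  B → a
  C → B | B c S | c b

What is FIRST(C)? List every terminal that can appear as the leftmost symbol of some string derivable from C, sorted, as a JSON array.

FIRST sets, iterate to fixpoint:
iter 1:
  A via A→a: +{a}
  A via A→b B: +{b}
  B via B→a: +{a}
  C via C→B: +{a}
  C via C→c b: +{c}
  S via S→B a b: +{a}
  S via S→b C: +{b}
  S via S→c: +{c}
  S: {a,b,c}  A: {a,b}  B: {a}  C: {a,c}
iter 2: — fixpoint
  S: {a,b,c}  A: {a,b}  B: {a}  C: {a,c}

FIRST(C) = ["a", "c"]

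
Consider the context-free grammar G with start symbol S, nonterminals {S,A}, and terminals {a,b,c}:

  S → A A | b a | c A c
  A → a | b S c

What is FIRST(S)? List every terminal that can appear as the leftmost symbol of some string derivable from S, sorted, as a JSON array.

FIRST sets, iterate to fixpoint:
iter 1:
  A via A→a: +{a}
  A via A→b S c: +{b}
  S via S→A A: +{a,b}
  S via S→c A c: +{c}
  FIRST(S)={a,b,c}  FIRST(A)={a,b}
iter 2: (no change)
  FIRST(S)={a,b,c}  FIRST(A)={a,b}

FIRST(S) = ["a", "b", "c"]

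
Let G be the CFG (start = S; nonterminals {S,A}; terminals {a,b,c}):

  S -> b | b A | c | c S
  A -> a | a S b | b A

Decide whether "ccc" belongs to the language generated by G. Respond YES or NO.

Convert to CNF:
  S -> T1 A | T2 S | b | c
  A -> T0 X3 | T1 A | a
  T0 -> a
  T1 -> b
  T2 -> c
  X3 -> S T1

Fill CYK table bottom-up:
  cell(0,0) c: {S,T2}  orig:{S}
  cell(1,1) c: {S,T2}  orig:{S}
  cell(2,2) c: {S,T2}  orig:{S}
  cell(0,1) cc: {S}
  cell(1,2) cc: {S}
  cell(0,2) ccc: {S}

S ∈ T[0,2] ⇒ YES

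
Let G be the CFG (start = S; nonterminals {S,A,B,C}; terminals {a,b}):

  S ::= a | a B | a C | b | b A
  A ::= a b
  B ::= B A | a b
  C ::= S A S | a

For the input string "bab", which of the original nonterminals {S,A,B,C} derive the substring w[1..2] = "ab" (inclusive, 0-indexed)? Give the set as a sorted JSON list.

CNF form of G:
  S -> T0 B | T0 C | T1 A | a | b
  A -> T0 T1
  B -> B A | T0 T1
  C -> S X2 | a
  T0 -> a
  T1 -> b
  X2 -> A S

CYK table (by increasing span) — only the sub-triangle for w[1..2]:
  cell(1,1) a: {C,S,T0}  orig:{C,S}
  cell(2,2) b: {S,T1}  orig:{S}
  cell(1,2) ab: {A,B}

Original NTs in T[1,2] deriving "ab": ["A", "B"]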